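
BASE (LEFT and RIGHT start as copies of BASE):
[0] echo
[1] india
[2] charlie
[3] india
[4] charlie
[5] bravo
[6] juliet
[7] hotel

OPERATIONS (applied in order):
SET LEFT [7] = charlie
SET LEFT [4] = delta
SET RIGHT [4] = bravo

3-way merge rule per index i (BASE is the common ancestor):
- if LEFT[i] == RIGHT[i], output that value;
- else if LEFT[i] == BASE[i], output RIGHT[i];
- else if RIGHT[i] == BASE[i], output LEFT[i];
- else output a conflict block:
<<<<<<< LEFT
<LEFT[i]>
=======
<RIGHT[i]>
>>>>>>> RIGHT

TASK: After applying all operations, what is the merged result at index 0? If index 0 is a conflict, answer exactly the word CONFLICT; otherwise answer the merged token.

Final LEFT:  [echo, india, charlie, india, delta, bravo, juliet, charlie]
Final RIGHT: [echo, india, charlie, india, bravo, bravo, juliet, hotel]
i=0: L=echo R=echo -> agree -> echo
i=1: L=india R=india -> agree -> india
i=2: L=charlie R=charlie -> agree -> charlie
i=3: L=india R=india -> agree -> india
i=4: BASE=charlie L=delta R=bravo all differ -> CONFLICT
i=5: L=bravo R=bravo -> agree -> bravo
i=6: L=juliet R=juliet -> agree -> juliet
i=7: L=charlie, R=hotel=BASE -> take LEFT -> charlie
Index 0 -> echo

Answer: echo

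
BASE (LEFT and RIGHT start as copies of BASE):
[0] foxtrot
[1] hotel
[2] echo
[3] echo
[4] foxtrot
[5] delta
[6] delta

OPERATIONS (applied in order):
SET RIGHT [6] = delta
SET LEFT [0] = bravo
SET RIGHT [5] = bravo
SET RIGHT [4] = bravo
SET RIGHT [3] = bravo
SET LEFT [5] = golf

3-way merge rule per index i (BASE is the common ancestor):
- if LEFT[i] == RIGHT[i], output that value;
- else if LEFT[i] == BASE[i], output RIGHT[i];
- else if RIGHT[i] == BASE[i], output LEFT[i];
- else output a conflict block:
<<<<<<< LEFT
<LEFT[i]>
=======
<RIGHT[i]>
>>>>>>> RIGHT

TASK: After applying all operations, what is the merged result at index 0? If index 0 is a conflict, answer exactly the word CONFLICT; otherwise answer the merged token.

Answer: bravo

Derivation:
Final LEFT:  [bravo, hotel, echo, echo, foxtrot, golf, delta]
Final RIGHT: [foxtrot, hotel, echo, bravo, bravo, bravo, delta]
i=0: L=bravo, R=foxtrot=BASE -> take LEFT -> bravo
i=1: L=hotel R=hotel -> agree -> hotel
i=2: L=echo R=echo -> agree -> echo
i=3: L=echo=BASE, R=bravo -> take RIGHT -> bravo
i=4: L=foxtrot=BASE, R=bravo -> take RIGHT -> bravo
i=5: BASE=delta L=golf R=bravo all differ -> CONFLICT
i=6: L=delta R=delta -> agree -> delta
Index 0 -> bravo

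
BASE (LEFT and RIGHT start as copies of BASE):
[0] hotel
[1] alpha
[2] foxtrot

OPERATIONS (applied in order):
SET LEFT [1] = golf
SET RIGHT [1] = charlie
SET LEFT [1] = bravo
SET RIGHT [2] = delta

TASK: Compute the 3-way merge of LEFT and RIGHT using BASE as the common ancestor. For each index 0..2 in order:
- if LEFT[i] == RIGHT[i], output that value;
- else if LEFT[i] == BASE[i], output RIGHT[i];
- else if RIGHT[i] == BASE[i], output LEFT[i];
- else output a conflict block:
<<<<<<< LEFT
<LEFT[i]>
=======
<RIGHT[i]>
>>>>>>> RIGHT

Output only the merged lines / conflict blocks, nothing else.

Final LEFT:  [hotel, bravo, foxtrot]
Final RIGHT: [hotel, charlie, delta]
i=0: L=hotel R=hotel -> agree -> hotel
i=1: BASE=alpha L=bravo R=charlie all differ -> CONFLICT
i=2: L=foxtrot=BASE, R=delta -> take RIGHT -> delta

Answer: hotel
<<<<<<< LEFT
bravo
=======
charlie
>>>>>>> RIGHT
delta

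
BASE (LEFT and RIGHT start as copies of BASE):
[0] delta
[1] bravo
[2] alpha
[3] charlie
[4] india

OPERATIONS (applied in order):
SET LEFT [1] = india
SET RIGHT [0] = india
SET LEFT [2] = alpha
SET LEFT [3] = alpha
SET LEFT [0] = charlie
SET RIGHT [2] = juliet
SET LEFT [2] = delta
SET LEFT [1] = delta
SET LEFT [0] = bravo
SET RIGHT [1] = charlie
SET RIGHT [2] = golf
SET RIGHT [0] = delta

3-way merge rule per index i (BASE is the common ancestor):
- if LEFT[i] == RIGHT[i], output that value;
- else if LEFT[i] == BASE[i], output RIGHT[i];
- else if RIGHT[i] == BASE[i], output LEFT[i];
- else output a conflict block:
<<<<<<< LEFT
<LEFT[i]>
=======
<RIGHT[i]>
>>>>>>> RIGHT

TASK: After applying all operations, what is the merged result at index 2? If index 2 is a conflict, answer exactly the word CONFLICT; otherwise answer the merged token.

Final LEFT:  [bravo, delta, delta, alpha, india]
Final RIGHT: [delta, charlie, golf, charlie, india]
i=0: L=bravo, R=delta=BASE -> take LEFT -> bravo
i=1: BASE=bravo L=delta R=charlie all differ -> CONFLICT
i=2: BASE=alpha L=delta R=golf all differ -> CONFLICT
i=3: L=alpha, R=charlie=BASE -> take LEFT -> alpha
i=4: L=india R=india -> agree -> india
Index 2 -> CONFLICT

Answer: CONFLICT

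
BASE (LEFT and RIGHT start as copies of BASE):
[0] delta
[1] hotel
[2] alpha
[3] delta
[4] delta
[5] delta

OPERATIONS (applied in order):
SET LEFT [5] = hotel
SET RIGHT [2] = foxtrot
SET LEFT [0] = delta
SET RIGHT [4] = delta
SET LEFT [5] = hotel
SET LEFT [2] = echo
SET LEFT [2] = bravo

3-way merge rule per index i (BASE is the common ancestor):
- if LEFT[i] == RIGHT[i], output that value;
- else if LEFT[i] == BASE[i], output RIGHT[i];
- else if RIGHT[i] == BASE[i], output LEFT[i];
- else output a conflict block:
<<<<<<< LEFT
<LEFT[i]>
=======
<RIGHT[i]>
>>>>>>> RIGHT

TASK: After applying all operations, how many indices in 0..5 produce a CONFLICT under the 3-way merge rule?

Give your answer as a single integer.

Final LEFT:  [delta, hotel, bravo, delta, delta, hotel]
Final RIGHT: [delta, hotel, foxtrot, delta, delta, delta]
i=0: L=delta R=delta -> agree -> delta
i=1: L=hotel R=hotel -> agree -> hotel
i=2: BASE=alpha L=bravo R=foxtrot all differ -> CONFLICT
i=3: L=delta R=delta -> agree -> delta
i=4: L=delta R=delta -> agree -> delta
i=5: L=hotel, R=delta=BASE -> take LEFT -> hotel
Conflict count: 1

Answer: 1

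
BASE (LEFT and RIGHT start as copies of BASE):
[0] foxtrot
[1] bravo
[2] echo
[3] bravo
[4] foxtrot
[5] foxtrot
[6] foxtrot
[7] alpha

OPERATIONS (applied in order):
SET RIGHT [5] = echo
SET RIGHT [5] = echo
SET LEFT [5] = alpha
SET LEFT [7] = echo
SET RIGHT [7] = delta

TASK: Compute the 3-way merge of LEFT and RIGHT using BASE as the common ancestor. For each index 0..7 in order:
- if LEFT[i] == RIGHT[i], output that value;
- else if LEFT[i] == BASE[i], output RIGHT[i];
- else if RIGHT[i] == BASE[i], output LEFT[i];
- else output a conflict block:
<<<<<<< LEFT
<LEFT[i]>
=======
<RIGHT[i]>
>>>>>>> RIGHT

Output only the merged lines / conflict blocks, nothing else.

Answer: foxtrot
bravo
echo
bravo
foxtrot
<<<<<<< LEFT
alpha
=======
echo
>>>>>>> RIGHT
foxtrot
<<<<<<< LEFT
echo
=======
delta
>>>>>>> RIGHT

Derivation:
Final LEFT:  [foxtrot, bravo, echo, bravo, foxtrot, alpha, foxtrot, echo]
Final RIGHT: [foxtrot, bravo, echo, bravo, foxtrot, echo, foxtrot, delta]
i=0: L=foxtrot R=foxtrot -> agree -> foxtrot
i=1: L=bravo R=bravo -> agree -> bravo
i=2: L=echo R=echo -> agree -> echo
i=3: L=bravo R=bravo -> agree -> bravo
i=4: L=foxtrot R=foxtrot -> agree -> foxtrot
i=5: BASE=foxtrot L=alpha R=echo all differ -> CONFLICT
i=6: L=foxtrot R=foxtrot -> agree -> foxtrot
i=7: BASE=alpha L=echo R=delta all differ -> CONFLICT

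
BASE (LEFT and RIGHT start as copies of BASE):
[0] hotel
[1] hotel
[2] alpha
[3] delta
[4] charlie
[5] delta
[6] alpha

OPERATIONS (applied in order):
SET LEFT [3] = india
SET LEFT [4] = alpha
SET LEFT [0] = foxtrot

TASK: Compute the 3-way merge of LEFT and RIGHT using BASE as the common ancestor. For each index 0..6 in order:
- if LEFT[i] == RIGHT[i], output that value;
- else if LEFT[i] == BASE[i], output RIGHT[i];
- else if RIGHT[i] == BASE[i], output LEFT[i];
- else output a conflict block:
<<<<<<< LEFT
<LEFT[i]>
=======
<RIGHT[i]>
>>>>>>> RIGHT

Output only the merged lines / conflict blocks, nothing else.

Final LEFT:  [foxtrot, hotel, alpha, india, alpha, delta, alpha]
Final RIGHT: [hotel, hotel, alpha, delta, charlie, delta, alpha]
i=0: L=foxtrot, R=hotel=BASE -> take LEFT -> foxtrot
i=1: L=hotel R=hotel -> agree -> hotel
i=2: L=alpha R=alpha -> agree -> alpha
i=3: L=india, R=delta=BASE -> take LEFT -> india
i=4: L=alpha, R=charlie=BASE -> take LEFT -> alpha
i=5: L=delta R=delta -> agree -> delta
i=6: L=alpha R=alpha -> agree -> alpha

Answer: foxtrot
hotel
alpha
india
alpha
delta
alpha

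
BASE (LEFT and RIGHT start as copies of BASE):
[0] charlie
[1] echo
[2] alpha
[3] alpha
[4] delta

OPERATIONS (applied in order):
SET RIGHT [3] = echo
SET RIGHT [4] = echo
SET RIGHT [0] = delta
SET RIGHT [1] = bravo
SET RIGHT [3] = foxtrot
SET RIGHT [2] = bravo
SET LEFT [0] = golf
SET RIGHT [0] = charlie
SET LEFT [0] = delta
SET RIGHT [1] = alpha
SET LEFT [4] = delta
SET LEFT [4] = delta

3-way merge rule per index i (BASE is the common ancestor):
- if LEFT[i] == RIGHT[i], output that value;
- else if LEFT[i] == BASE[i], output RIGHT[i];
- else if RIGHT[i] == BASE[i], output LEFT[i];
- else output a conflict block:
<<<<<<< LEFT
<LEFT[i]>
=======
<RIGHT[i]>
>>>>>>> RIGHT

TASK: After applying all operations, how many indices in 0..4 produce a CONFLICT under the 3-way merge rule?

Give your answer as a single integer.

Answer: 0

Derivation:
Final LEFT:  [delta, echo, alpha, alpha, delta]
Final RIGHT: [charlie, alpha, bravo, foxtrot, echo]
i=0: L=delta, R=charlie=BASE -> take LEFT -> delta
i=1: L=echo=BASE, R=alpha -> take RIGHT -> alpha
i=2: L=alpha=BASE, R=bravo -> take RIGHT -> bravo
i=3: L=alpha=BASE, R=foxtrot -> take RIGHT -> foxtrot
i=4: L=delta=BASE, R=echo -> take RIGHT -> echo
Conflict count: 0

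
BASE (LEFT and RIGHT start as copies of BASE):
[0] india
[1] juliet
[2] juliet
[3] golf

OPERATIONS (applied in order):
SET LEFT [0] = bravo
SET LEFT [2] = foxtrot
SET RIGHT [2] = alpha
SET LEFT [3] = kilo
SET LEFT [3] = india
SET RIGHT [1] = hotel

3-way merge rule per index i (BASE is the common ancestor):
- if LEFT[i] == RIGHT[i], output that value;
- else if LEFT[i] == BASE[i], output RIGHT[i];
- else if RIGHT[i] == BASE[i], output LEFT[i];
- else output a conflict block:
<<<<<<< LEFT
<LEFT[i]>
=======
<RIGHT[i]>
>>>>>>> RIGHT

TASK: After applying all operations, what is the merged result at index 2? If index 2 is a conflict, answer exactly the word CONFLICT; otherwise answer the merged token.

Final LEFT:  [bravo, juliet, foxtrot, india]
Final RIGHT: [india, hotel, alpha, golf]
i=0: L=bravo, R=india=BASE -> take LEFT -> bravo
i=1: L=juliet=BASE, R=hotel -> take RIGHT -> hotel
i=2: BASE=juliet L=foxtrot R=alpha all differ -> CONFLICT
i=3: L=india, R=golf=BASE -> take LEFT -> india
Index 2 -> CONFLICT

Answer: CONFLICT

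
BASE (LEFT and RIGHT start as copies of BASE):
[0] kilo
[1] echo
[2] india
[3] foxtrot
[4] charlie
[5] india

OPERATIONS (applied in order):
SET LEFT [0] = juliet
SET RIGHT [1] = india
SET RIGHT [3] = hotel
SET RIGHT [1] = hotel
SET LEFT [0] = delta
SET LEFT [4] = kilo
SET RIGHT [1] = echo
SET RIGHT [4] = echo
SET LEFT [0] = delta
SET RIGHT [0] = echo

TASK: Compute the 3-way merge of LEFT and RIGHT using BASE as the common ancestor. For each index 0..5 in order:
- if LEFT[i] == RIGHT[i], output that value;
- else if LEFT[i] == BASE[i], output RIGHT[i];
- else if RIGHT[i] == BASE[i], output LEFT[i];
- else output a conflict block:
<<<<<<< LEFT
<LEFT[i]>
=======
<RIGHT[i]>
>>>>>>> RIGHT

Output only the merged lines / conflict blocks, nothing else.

Answer: <<<<<<< LEFT
delta
=======
echo
>>>>>>> RIGHT
echo
india
hotel
<<<<<<< LEFT
kilo
=======
echo
>>>>>>> RIGHT
india

Derivation:
Final LEFT:  [delta, echo, india, foxtrot, kilo, india]
Final RIGHT: [echo, echo, india, hotel, echo, india]
i=0: BASE=kilo L=delta R=echo all differ -> CONFLICT
i=1: L=echo R=echo -> agree -> echo
i=2: L=india R=india -> agree -> india
i=3: L=foxtrot=BASE, R=hotel -> take RIGHT -> hotel
i=4: BASE=charlie L=kilo R=echo all differ -> CONFLICT
i=5: L=india R=india -> agree -> india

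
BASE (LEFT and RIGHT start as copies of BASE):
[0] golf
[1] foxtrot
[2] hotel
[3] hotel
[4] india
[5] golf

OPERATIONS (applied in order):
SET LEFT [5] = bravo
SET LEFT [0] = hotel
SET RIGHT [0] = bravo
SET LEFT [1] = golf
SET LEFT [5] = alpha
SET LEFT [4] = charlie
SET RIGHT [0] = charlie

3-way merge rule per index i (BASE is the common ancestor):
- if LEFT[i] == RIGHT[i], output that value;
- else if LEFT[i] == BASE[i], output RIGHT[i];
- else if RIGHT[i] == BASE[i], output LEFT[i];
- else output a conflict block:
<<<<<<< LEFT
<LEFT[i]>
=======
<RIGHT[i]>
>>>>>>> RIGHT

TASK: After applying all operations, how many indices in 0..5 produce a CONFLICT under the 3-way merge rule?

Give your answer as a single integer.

Final LEFT:  [hotel, golf, hotel, hotel, charlie, alpha]
Final RIGHT: [charlie, foxtrot, hotel, hotel, india, golf]
i=0: BASE=golf L=hotel R=charlie all differ -> CONFLICT
i=1: L=golf, R=foxtrot=BASE -> take LEFT -> golf
i=2: L=hotel R=hotel -> agree -> hotel
i=3: L=hotel R=hotel -> agree -> hotel
i=4: L=charlie, R=india=BASE -> take LEFT -> charlie
i=5: L=alpha, R=golf=BASE -> take LEFT -> alpha
Conflict count: 1

Answer: 1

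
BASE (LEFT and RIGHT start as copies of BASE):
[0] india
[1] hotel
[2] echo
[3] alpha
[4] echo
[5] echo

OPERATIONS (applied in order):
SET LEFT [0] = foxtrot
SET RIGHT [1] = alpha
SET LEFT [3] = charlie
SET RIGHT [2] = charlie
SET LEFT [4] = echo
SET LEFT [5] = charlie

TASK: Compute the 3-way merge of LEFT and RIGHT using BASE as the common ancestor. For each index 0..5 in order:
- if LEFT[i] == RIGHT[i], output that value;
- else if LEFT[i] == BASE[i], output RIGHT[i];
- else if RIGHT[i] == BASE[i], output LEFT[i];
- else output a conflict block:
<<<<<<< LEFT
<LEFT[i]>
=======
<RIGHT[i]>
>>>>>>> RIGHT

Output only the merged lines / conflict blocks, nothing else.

Answer: foxtrot
alpha
charlie
charlie
echo
charlie

Derivation:
Final LEFT:  [foxtrot, hotel, echo, charlie, echo, charlie]
Final RIGHT: [india, alpha, charlie, alpha, echo, echo]
i=0: L=foxtrot, R=india=BASE -> take LEFT -> foxtrot
i=1: L=hotel=BASE, R=alpha -> take RIGHT -> alpha
i=2: L=echo=BASE, R=charlie -> take RIGHT -> charlie
i=3: L=charlie, R=alpha=BASE -> take LEFT -> charlie
i=4: L=echo R=echo -> agree -> echo
i=5: L=charlie, R=echo=BASE -> take LEFT -> charlie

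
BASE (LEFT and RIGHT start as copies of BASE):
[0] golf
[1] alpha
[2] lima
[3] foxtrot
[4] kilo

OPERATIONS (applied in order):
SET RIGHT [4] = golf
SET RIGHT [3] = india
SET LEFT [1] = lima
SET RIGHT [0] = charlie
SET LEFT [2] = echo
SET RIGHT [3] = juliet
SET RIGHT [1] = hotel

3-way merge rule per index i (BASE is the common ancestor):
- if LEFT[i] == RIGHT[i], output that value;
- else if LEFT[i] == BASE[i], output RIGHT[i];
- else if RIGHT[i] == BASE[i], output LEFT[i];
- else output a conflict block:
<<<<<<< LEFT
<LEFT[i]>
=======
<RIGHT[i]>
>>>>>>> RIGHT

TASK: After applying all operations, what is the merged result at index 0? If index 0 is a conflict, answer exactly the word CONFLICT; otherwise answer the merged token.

Answer: charlie

Derivation:
Final LEFT:  [golf, lima, echo, foxtrot, kilo]
Final RIGHT: [charlie, hotel, lima, juliet, golf]
i=0: L=golf=BASE, R=charlie -> take RIGHT -> charlie
i=1: BASE=alpha L=lima R=hotel all differ -> CONFLICT
i=2: L=echo, R=lima=BASE -> take LEFT -> echo
i=3: L=foxtrot=BASE, R=juliet -> take RIGHT -> juliet
i=4: L=kilo=BASE, R=golf -> take RIGHT -> golf
Index 0 -> charlie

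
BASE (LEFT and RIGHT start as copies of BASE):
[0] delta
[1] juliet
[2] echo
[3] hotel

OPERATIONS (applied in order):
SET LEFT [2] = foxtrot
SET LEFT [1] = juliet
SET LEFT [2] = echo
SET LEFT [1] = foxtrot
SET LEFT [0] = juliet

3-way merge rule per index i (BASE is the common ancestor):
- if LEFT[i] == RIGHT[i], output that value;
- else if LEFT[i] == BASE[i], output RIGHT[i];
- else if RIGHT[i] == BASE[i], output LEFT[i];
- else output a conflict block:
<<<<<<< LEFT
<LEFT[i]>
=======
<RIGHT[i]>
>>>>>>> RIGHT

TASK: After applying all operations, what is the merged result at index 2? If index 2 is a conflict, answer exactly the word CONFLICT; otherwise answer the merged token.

Final LEFT:  [juliet, foxtrot, echo, hotel]
Final RIGHT: [delta, juliet, echo, hotel]
i=0: L=juliet, R=delta=BASE -> take LEFT -> juliet
i=1: L=foxtrot, R=juliet=BASE -> take LEFT -> foxtrot
i=2: L=echo R=echo -> agree -> echo
i=3: L=hotel R=hotel -> agree -> hotel
Index 2 -> echo

Answer: echo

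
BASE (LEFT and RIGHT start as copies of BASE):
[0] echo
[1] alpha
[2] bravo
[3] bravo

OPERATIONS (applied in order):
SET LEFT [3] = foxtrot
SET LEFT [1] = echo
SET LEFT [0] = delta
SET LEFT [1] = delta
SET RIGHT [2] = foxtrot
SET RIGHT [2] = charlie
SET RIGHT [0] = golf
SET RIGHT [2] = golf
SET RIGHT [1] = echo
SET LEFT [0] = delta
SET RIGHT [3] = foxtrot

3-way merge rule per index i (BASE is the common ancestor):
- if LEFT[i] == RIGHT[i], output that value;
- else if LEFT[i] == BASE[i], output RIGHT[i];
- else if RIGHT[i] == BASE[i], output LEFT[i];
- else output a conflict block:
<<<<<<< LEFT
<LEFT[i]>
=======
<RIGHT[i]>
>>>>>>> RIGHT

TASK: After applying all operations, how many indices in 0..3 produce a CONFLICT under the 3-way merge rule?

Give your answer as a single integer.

Answer: 2

Derivation:
Final LEFT:  [delta, delta, bravo, foxtrot]
Final RIGHT: [golf, echo, golf, foxtrot]
i=0: BASE=echo L=delta R=golf all differ -> CONFLICT
i=1: BASE=alpha L=delta R=echo all differ -> CONFLICT
i=2: L=bravo=BASE, R=golf -> take RIGHT -> golf
i=3: L=foxtrot R=foxtrot -> agree -> foxtrot
Conflict count: 2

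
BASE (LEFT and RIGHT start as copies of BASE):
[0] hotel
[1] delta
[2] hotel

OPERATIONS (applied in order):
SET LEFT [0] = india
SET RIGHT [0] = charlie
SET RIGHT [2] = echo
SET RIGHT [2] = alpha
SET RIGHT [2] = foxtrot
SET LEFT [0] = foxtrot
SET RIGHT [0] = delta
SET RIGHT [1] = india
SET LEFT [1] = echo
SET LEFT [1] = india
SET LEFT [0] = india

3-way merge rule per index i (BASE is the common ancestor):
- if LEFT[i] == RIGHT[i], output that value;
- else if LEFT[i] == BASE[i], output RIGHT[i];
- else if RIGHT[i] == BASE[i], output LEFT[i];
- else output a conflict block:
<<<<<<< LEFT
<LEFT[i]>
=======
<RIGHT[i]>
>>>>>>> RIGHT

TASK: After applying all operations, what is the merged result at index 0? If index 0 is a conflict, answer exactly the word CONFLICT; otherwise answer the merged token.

Final LEFT:  [india, india, hotel]
Final RIGHT: [delta, india, foxtrot]
i=0: BASE=hotel L=india R=delta all differ -> CONFLICT
i=1: L=india R=india -> agree -> india
i=2: L=hotel=BASE, R=foxtrot -> take RIGHT -> foxtrot
Index 0 -> CONFLICT

Answer: CONFLICT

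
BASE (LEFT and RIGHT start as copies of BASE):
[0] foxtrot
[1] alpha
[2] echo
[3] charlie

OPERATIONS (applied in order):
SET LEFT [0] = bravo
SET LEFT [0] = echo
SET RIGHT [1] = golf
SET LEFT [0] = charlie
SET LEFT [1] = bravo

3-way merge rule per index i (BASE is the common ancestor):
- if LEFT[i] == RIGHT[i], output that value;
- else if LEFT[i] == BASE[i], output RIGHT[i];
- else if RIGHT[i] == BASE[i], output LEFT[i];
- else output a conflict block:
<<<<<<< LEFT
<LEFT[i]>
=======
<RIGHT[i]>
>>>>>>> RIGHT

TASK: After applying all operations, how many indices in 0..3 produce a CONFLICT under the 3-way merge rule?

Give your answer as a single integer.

Final LEFT:  [charlie, bravo, echo, charlie]
Final RIGHT: [foxtrot, golf, echo, charlie]
i=0: L=charlie, R=foxtrot=BASE -> take LEFT -> charlie
i=1: BASE=alpha L=bravo R=golf all differ -> CONFLICT
i=2: L=echo R=echo -> agree -> echo
i=3: L=charlie R=charlie -> agree -> charlie
Conflict count: 1

Answer: 1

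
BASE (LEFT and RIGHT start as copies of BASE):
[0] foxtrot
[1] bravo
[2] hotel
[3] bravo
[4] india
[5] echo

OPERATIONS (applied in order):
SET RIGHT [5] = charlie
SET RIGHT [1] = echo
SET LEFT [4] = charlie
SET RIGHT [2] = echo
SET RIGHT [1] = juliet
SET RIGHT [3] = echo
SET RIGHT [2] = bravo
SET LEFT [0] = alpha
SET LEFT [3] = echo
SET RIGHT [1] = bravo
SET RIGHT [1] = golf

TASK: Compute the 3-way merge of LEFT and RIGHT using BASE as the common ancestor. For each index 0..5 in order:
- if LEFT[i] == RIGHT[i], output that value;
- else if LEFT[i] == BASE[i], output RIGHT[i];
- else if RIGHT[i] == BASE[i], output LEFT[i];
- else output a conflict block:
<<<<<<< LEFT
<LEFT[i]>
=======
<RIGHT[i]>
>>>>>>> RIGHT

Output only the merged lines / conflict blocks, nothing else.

Answer: alpha
golf
bravo
echo
charlie
charlie

Derivation:
Final LEFT:  [alpha, bravo, hotel, echo, charlie, echo]
Final RIGHT: [foxtrot, golf, bravo, echo, india, charlie]
i=0: L=alpha, R=foxtrot=BASE -> take LEFT -> alpha
i=1: L=bravo=BASE, R=golf -> take RIGHT -> golf
i=2: L=hotel=BASE, R=bravo -> take RIGHT -> bravo
i=3: L=echo R=echo -> agree -> echo
i=4: L=charlie, R=india=BASE -> take LEFT -> charlie
i=5: L=echo=BASE, R=charlie -> take RIGHT -> charlie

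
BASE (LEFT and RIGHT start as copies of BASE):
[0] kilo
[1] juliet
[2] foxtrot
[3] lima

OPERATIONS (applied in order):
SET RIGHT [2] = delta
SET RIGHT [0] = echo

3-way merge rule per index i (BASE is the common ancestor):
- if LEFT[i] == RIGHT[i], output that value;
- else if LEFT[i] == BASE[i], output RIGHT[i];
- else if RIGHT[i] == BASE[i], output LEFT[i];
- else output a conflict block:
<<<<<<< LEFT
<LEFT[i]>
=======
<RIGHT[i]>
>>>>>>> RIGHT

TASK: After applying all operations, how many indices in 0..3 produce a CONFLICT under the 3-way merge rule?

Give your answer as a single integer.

Final LEFT:  [kilo, juliet, foxtrot, lima]
Final RIGHT: [echo, juliet, delta, lima]
i=0: L=kilo=BASE, R=echo -> take RIGHT -> echo
i=1: L=juliet R=juliet -> agree -> juliet
i=2: L=foxtrot=BASE, R=delta -> take RIGHT -> delta
i=3: L=lima R=lima -> agree -> lima
Conflict count: 0

Answer: 0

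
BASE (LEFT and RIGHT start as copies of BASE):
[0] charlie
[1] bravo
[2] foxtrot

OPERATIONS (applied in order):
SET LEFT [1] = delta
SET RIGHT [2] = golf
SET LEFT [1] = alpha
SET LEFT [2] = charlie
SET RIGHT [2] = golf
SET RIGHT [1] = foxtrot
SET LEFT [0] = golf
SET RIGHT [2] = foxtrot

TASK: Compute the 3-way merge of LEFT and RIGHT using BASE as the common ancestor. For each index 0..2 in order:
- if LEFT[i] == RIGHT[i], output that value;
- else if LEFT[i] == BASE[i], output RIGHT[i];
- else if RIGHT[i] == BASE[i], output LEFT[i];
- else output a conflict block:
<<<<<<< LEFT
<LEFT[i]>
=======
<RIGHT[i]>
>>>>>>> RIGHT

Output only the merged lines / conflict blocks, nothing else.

Final LEFT:  [golf, alpha, charlie]
Final RIGHT: [charlie, foxtrot, foxtrot]
i=0: L=golf, R=charlie=BASE -> take LEFT -> golf
i=1: BASE=bravo L=alpha R=foxtrot all differ -> CONFLICT
i=2: L=charlie, R=foxtrot=BASE -> take LEFT -> charlie

Answer: golf
<<<<<<< LEFT
alpha
=======
foxtrot
>>>>>>> RIGHT
charlie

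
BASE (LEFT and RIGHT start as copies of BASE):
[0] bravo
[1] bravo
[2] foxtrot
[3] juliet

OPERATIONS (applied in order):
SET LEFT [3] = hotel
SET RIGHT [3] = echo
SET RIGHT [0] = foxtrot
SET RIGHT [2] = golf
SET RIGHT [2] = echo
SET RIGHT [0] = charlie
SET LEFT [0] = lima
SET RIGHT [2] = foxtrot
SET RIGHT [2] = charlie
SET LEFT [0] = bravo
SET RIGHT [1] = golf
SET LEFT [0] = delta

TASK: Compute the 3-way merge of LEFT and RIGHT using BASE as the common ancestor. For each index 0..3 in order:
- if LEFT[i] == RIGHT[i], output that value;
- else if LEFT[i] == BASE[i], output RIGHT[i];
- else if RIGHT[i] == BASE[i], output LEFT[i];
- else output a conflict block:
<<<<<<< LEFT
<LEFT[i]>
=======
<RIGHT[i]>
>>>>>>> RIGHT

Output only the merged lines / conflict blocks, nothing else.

Final LEFT:  [delta, bravo, foxtrot, hotel]
Final RIGHT: [charlie, golf, charlie, echo]
i=0: BASE=bravo L=delta R=charlie all differ -> CONFLICT
i=1: L=bravo=BASE, R=golf -> take RIGHT -> golf
i=2: L=foxtrot=BASE, R=charlie -> take RIGHT -> charlie
i=3: BASE=juliet L=hotel R=echo all differ -> CONFLICT

Answer: <<<<<<< LEFT
delta
=======
charlie
>>>>>>> RIGHT
golf
charlie
<<<<<<< LEFT
hotel
=======
echo
>>>>>>> RIGHT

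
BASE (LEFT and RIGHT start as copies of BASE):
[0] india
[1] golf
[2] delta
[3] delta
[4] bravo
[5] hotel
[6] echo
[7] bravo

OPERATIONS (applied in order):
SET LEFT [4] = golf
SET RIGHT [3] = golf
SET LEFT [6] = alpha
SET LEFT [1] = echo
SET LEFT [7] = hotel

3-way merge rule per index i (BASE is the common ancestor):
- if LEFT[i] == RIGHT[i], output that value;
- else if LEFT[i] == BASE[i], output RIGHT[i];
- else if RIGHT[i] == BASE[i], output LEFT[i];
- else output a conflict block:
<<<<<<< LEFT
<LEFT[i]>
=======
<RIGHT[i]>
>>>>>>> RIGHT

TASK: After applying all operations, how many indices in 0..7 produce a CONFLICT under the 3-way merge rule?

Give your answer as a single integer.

Final LEFT:  [india, echo, delta, delta, golf, hotel, alpha, hotel]
Final RIGHT: [india, golf, delta, golf, bravo, hotel, echo, bravo]
i=0: L=india R=india -> agree -> india
i=1: L=echo, R=golf=BASE -> take LEFT -> echo
i=2: L=delta R=delta -> agree -> delta
i=3: L=delta=BASE, R=golf -> take RIGHT -> golf
i=4: L=golf, R=bravo=BASE -> take LEFT -> golf
i=5: L=hotel R=hotel -> agree -> hotel
i=6: L=alpha, R=echo=BASE -> take LEFT -> alpha
i=7: L=hotel, R=bravo=BASE -> take LEFT -> hotel
Conflict count: 0

Answer: 0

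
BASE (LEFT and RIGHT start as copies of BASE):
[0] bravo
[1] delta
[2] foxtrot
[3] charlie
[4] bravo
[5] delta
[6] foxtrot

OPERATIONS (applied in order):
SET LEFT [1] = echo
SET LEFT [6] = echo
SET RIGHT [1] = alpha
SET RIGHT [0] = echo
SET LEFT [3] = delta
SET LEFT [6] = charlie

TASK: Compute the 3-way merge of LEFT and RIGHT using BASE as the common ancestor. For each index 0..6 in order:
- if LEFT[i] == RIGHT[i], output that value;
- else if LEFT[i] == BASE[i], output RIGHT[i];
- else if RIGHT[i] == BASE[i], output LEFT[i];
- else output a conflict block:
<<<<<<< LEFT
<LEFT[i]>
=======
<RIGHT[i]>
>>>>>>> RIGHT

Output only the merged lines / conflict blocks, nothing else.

Answer: echo
<<<<<<< LEFT
echo
=======
alpha
>>>>>>> RIGHT
foxtrot
delta
bravo
delta
charlie

Derivation:
Final LEFT:  [bravo, echo, foxtrot, delta, bravo, delta, charlie]
Final RIGHT: [echo, alpha, foxtrot, charlie, bravo, delta, foxtrot]
i=0: L=bravo=BASE, R=echo -> take RIGHT -> echo
i=1: BASE=delta L=echo R=alpha all differ -> CONFLICT
i=2: L=foxtrot R=foxtrot -> agree -> foxtrot
i=3: L=delta, R=charlie=BASE -> take LEFT -> delta
i=4: L=bravo R=bravo -> agree -> bravo
i=5: L=delta R=delta -> agree -> delta
i=6: L=charlie, R=foxtrot=BASE -> take LEFT -> charlie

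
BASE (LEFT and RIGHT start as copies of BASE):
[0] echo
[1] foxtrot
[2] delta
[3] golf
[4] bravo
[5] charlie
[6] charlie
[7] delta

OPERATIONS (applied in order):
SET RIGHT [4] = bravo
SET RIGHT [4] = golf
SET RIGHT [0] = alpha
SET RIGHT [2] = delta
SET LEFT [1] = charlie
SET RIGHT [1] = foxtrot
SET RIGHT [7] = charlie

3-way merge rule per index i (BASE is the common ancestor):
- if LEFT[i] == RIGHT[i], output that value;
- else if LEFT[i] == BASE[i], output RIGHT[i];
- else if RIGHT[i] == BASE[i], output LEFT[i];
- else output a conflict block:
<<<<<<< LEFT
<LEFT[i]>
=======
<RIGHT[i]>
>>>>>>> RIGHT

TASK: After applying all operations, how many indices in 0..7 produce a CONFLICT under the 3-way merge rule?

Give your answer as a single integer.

Answer: 0

Derivation:
Final LEFT:  [echo, charlie, delta, golf, bravo, charlie, charlie, delta]
Final RIGHT: [alpha, foxtrot, delta, golf, golf, charlie, charlie, charlie]
i=0: L=echo=BASE, R=alpha -> take RIGHT -> alpha
i=1: L=charlie, R=foxtrot=BASE -> take LEFT -> charlie
i=2: L=delta R=delta -> agree -> delta
i=3: L=golf R=golf -> agree -> golf
i=4: L=bravo=BASE, R=golf -> take RIGHT -> golf
i=5: L=charlie R=charlie -> agree -> charlie
i=6: L=charlie R=charlie -> agree -> charlie
i=7: L=delta=BASE, R=charlie -> take RIGHT -> charlie
Conflict count: 0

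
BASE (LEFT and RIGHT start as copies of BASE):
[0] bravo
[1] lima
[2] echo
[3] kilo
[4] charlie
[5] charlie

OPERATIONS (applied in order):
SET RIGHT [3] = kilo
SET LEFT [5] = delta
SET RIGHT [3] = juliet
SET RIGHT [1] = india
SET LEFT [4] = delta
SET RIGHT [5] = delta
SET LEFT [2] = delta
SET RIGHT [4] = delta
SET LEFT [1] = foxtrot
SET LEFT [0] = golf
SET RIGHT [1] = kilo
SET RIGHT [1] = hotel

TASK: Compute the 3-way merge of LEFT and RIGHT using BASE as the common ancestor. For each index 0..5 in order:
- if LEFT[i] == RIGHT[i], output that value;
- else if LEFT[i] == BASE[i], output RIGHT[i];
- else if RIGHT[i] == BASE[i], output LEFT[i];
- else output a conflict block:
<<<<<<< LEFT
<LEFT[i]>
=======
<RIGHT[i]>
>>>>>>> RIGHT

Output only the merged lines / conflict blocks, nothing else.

Final LEFT:  [golf, foxtrot, delta, kilo, delta, delta]
Final RIGHT: [bravo, hotel, echo, juliet, delta, delta]
i=0: L=golf, R=bravo=BASE -> take LEFT -> golf
i=1: BASE=lima L=foxtrot R=hotel all differ -> CONFLICT
i=2: L=delta, R=echo=BASE -> take LEFT -> delta
i=3: L=kilo=BASE, R=juliet -> take RIGHT -> juliet
i=4: L=delta R=delta -> agree -> delta
i=5: L=delta R=delta -> agree -> delta

Answer: golf
<<<<<<< LEFT
foxtrot
=======
hotel
>>>>>>> RIGHT
delta
juliet
delta
delta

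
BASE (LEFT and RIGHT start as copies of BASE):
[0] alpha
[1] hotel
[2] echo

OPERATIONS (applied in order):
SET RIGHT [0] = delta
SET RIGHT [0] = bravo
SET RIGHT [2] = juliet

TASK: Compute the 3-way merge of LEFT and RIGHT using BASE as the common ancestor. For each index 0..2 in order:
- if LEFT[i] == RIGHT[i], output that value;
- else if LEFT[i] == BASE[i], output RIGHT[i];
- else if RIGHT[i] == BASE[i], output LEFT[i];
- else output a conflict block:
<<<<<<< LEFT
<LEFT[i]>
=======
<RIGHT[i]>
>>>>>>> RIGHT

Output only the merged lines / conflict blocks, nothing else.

Final LEFT:  [alpha, hotel, echo]
Final RIGHT: [bravo, hotel, juliet]
i=0: L=alpha=BASE, R=bravo -> take RIGHT -> bravo
i=1: L=hotel R=hotel -> agree -> hotel
i=2: L=echo=BASE, R=juliet -> take RIGHT -> juliet

Answer: bravo
hotel
juliet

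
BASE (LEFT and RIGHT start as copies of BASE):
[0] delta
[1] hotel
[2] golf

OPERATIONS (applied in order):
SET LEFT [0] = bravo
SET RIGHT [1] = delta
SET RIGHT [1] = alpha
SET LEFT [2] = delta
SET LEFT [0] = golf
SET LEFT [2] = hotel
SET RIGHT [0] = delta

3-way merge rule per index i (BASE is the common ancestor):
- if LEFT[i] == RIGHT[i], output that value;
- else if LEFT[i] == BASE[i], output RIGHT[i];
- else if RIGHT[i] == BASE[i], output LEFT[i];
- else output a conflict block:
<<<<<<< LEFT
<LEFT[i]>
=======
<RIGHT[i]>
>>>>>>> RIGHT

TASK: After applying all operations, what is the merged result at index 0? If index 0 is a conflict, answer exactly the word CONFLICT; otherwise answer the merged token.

Answer: golf

Derivation:
Final LEFT:  [golf, hotel, hotel]
Final RIGHT: [delta, alpha, golf]
i=0: L=golf, R=delta=BASE -> take LEFT -> golf
i=1: L=hotel=BASE, R=alpha -> take RIGHT -> alpha
i=2: L=hotel, R=golf=BASE -> take LEFT -> hotel
Index 0 -> golf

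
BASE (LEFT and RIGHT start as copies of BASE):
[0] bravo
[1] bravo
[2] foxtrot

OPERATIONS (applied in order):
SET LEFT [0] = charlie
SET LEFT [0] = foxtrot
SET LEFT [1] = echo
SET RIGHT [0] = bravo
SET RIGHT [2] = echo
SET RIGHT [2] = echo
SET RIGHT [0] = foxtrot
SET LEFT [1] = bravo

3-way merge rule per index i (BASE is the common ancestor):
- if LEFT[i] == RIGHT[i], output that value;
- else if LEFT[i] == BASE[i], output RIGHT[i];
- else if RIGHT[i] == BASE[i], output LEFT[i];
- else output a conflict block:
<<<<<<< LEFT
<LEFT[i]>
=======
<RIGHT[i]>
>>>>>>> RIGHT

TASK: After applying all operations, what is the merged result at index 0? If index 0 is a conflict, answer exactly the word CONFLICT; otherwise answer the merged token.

Answer: foxtrot

Derivation:
Final LEFT:  [foxtrot, bravo, foxtrot]
Final RIGHT: [foxtrot, bravo, echo]
i=0: L=foxtrot R=foxtrot -> agree -> foxtrot
i=1: L=bravo R=bravo -> agree -> bravo
i=2: L=foxtrot=BASE, R=echo -> take RIGHT -> echo
Index 0 -> foxtrot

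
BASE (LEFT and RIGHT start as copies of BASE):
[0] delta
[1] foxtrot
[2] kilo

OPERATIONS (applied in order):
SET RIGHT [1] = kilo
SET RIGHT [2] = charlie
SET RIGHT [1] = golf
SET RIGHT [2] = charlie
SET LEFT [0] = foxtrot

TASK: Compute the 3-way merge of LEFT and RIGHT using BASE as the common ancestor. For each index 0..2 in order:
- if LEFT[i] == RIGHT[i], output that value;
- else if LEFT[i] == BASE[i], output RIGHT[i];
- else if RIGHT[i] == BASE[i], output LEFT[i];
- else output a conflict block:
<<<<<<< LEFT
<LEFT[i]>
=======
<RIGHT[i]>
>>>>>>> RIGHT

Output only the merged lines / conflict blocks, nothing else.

Answer: foxtrot
golf
charlie

Derivation:
Final LEFT:  [foxtrot, foxtrot, kilo]
Final RIGHT: [delta, golf, charlie]
i=0: L=foxtrot, R=delta=BASE -> take LEFT -> foxtrot
i=1: L=foxtrot=BASE, R=golf -> take RIGHT -> golf
i=2: L=kilo=BASE, R=charlie -> take RIGHT -> charlie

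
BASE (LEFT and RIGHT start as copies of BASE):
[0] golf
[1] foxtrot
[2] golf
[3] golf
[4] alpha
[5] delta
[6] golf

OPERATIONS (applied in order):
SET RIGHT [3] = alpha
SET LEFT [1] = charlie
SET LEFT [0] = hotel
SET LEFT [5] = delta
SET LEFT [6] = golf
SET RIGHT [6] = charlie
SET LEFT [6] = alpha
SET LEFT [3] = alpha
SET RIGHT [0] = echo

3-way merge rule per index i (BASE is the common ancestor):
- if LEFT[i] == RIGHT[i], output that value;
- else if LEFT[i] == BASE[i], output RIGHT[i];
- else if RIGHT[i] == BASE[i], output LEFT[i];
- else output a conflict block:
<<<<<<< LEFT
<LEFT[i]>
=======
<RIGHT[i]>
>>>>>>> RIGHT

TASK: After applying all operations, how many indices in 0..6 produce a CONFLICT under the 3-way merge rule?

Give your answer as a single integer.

Final LEFT:  [hotel, charlie, golf, alpha, alpha, delta, alpha]
Final RIGHT: [echo, foxtrot, golf, alpha, alpha, delta, charlie]
i=0: BASE=golf L=hotel R=echo all differ -> CONFLICT
i=1: L=charlie, R=foxtrot=BASE -> take LEFT -> charlie
i=2: L=golf R=golf -> agree -> golf
i=3: L=alpha R=alpha -> agree -> alpha
i=4: L=alpha R=alpha -> agree -> alpha
i=5: L=delta R=delta -> agree -> delta
i=6: BASE=golf L=alpha R=charlie all differ -> CONFLICT
Conflict count: 2

Answer: 2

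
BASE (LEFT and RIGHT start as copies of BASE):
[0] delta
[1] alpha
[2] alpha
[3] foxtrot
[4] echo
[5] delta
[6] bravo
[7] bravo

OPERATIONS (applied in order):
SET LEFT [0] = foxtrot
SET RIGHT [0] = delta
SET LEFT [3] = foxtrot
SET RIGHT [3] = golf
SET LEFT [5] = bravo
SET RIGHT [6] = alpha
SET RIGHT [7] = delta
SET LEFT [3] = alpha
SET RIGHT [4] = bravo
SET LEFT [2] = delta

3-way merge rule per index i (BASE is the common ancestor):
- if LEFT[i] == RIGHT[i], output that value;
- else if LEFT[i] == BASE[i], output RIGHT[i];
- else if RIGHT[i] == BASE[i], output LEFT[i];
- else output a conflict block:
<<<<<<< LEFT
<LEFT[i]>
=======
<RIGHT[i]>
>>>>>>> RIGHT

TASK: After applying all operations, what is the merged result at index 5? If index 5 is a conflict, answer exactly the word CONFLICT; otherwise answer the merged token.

Final LEFT:  [foxtrot, alpha, delta, alpha, echo, bravo, bravo, bravo]
Final RIGHT: [delta, alpha, alpha, golf, bravo, delta, alpha, delta]
i=0: L=foxtrot, R=delta=BASE -> take LEFT -> foxtrot
i=1: L=alpha R=alpha -> agree -> alpha
i=2: L=delta, R=alpha=BASE -> take LEFT -> delta
i=3: BASE=foxtrot L=alpha R=golf all differ -> CONFLICT
i=4: L=echo=BASE, R=bravo -> take RIGHT -> bravo
i=5: L=bravo, R=delta=BASE -> take LEFT -> bravo
i=6: L=bravo=BASE, R=alpha -> take RIGHT -> alpha
i=7: L=bravo=BASE, R=delta -> take RIGHT -> delta
Index 5 -> bravo

Answer: bravo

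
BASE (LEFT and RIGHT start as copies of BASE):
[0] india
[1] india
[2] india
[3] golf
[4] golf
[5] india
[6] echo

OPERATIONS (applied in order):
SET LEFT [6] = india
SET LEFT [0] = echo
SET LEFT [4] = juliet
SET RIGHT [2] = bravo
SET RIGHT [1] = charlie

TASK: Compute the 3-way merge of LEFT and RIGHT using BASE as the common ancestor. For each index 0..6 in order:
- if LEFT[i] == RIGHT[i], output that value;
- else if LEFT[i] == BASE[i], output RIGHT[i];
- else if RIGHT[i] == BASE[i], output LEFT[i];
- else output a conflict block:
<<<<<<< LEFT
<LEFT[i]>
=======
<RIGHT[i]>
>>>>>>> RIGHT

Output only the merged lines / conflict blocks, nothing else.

Answer: echo
charlie
bravo
golf
juliet
india
india

Derivation:
Final LEFT:  [echo, india, india, golf, juliet, india, india]
Final RIGHT: [india, charlie, bravo, golf, golf, india, echo]
i=0: L=echo, R=india=BASE -> take LEFT -> echo
i=1: L=india=BASE, R=charlie -> take RIGHT -> charlie
i=2: L=india=BASE, R=bravo -> take RIGHT -> bravo
i=3: L=golf R=golf -> agree -> golf
i=4: L=juliet, R=golf=BASE -> take LEFT -> juliet
i=5: L=india R=india -> agree -> india
i=6: L=india, R=echo=BASE -> take LEFT -> india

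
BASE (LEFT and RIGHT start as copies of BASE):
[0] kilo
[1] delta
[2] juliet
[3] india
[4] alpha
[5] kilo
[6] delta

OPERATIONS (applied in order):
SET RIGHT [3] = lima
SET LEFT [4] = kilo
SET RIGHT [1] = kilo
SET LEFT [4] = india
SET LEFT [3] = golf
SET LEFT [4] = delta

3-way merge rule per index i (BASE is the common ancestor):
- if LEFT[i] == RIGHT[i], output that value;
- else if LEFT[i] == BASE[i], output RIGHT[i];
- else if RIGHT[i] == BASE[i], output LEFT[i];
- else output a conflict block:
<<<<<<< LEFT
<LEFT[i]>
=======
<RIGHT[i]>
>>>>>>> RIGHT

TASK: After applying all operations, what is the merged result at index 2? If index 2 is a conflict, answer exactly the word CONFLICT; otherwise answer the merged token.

Final LEFT:  [kilo, delta, juliet, golf, delta, kilo, delta]
Final RIGHT: [kilo, kilo, juliet, lima, alpha, kilo, delta]
i=0: L=kilo R=kilo -> agree -> kilo
i=1: L=delta=BASE, R=kilo -> take RIGHT -> kilo
i=2: L=juliet R=juliet -> agree -> juliet
i=3: BASE=india L=golf R=lima all differ -> CONFLICT
i=4: L=delta, R=alpha=BASE -> take LEFT -> delta
i=5: L=kilo R=kilo -> agree -> kilo
i=6: L=delta R=delta -> agree -> delta
Index 2 -> juliet

Answer: juliet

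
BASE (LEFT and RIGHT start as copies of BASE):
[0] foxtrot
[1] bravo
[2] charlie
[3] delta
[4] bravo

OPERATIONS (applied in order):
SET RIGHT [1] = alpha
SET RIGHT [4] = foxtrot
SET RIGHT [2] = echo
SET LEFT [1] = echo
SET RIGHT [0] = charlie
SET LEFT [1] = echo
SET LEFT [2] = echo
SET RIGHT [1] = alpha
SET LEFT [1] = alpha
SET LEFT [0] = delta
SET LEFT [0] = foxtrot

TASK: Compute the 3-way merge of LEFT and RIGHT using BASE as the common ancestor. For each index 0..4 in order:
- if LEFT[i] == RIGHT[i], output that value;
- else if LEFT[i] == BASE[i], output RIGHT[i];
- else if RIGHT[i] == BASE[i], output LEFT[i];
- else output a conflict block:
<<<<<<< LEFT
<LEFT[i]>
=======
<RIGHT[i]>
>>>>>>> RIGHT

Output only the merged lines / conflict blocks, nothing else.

Final LEFT:  [foxtrot, alpha, echo, delta, bravo]
Final RIGHT: [charlie, alpha, echo, delta, foxtrot]
i=0: L=foxtrot=BASE, R=charlie -> take RIGHT -> charlie
i=1: L=alpha R=alpha -> agree -> alpha
i=2: L=echo R=echo -> agree -> echo
i=3: L=delta R=delta -> agree -> delta
i=4: L=bravo=BASE, R=foxtrot -> take RIGHT -> foxtrot

Answer: charlie
alpha
echo
delta
foxtrot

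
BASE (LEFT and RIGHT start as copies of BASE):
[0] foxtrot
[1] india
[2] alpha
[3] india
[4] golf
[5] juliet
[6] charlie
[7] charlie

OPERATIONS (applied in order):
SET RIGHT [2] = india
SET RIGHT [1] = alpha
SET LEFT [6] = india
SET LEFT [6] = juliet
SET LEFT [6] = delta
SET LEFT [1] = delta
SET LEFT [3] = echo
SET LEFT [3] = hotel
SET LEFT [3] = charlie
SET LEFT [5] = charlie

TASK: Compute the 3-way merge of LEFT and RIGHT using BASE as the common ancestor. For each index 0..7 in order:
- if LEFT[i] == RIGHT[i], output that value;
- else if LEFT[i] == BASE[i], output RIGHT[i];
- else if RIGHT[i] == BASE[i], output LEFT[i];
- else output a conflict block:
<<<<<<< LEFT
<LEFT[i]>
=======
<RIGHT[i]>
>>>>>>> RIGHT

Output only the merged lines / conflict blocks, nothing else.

Final LEFT:  [foxtrot, delta, alpha, charlie, golf, charlie, delta, charlie]
Final RIGHT: [foxtrot, alpha, india, india, golf, juliet, charlie, charlie]
i=0: L=foxtrot R=foxtrot -> agree -> foxtrot
i=1: BASE=india L=delta R=alpha all differ -> CONFLICT
i=2: L=alpha=BASE, R=india -> take RIGHT -> india
i=3: L=charlie, R=india=BASE -> take LEFT -> charlie
i=4: L=golf R=golf -> agree -> golf
i=5: L=charlie, R=juliet=BASE -> take LEFT -> charlie
i=6: L=delta, R=charlie=BASE -> take LEFT -> delta
i=7: L=charlie R=charlie -> agree -> charlie

Answer: foxtrot
<<<<<<< LEFT
delta
=======
alpha
>>>>>>> RIGHT
india
charlie
golf
charlie
delta
charlie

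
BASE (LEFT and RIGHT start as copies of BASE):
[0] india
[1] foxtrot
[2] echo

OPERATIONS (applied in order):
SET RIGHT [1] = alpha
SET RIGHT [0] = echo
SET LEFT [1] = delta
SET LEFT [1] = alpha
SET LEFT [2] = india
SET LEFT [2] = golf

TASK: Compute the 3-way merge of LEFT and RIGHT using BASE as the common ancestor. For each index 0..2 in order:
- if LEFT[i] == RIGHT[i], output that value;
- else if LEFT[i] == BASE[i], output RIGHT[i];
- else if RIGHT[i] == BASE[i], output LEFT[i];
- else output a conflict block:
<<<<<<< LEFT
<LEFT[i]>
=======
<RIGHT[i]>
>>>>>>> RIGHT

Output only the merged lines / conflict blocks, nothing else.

Answer: echo
alpha
golf

Derivation:
Final LEFT:  [india, alpha, golf]
Final RIGHT: [echo, alpha, echo]
i=0: L=india=BASE, R=echo -> take RIGHT -> echo
i=1: L=alpha R=alpha -> agree -> alpha
i=2: L=golf, R=echo=BASE -> take LEFT -> golf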